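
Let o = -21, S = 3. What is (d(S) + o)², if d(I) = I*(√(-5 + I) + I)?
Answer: 126 - 72*I*√2 ≈ 126.0 - 101.82*I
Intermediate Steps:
d(I) = I*(I + √(-5 + I))
(d(S) + o)² = (3*(3 + √(-5 + 3)) - 21)² = (3*(3 + √(-2)) - 21)² = (3*(3 + I*√2) - 21)² = ((9 + 3*I*√2) - 21)² = (-12 + 3*I*√2)²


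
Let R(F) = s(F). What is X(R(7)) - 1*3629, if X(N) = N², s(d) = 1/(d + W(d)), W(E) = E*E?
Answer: -11380543/3136 ≈ -3629.0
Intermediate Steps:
W(E) = E²
s(d) = 1/(d + d²)
R(F) = 1/(F*(1 + F))
X(R(7)) - 1*3629 = (1/(7*(1 + 7)))² - 1*3629 = ((⅐)/8)² - 3629 = ((⅐)*(⅛))² - 3629 = (1/56)² - 3629 = 1/3136 - 3629 = -11380543/3136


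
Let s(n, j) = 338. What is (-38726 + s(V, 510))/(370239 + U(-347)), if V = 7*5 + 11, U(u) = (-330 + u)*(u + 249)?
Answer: -38388/436585 ≈ -0.087928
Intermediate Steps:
U(u) = (-330 + u)*(249 + u)
V = 46 (V = 35 + 11 = 46)
(-38726 + s(V, 510))/(370239 + U(-347)) = (-38726 + 338)/(370239 + (-82170 + (-347)**2 - 81*(-347))) = -38388/(370239 + (-82170 + 120409 + 28107)) = -38388/(370239 + 66346) = -38388/436585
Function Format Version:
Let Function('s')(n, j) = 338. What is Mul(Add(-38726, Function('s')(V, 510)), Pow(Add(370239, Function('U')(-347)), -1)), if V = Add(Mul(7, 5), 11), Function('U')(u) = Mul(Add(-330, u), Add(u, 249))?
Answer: Rational(-38388, 436585) ≈ -0.087928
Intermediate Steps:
Function('U')(u) = Mul(Add(-330, u), Add(249, u))
V = 46 (V = Add(35, 11) = 46)
Mul(Add(-38726, Function('s')(V, 510)), Pow(Add(370239, Function('U')(-347)), -1)) = Mul(Add(-38726, 338), Pow(Add(370239, Add(-82170, Pow(-347, 2), Mul(-81, -347))), -1)) = Mul(-38388, Pow(Add(370239, Add(-82170, 120409, 28107)), -1)) = Mul(-38388, Pow(Add(370239, 66346), -1)) = Mul(-38388, Pow(436585, -1)) = Mul(-38388, Rational(1, 436585)) = Rational(-38388, 436585)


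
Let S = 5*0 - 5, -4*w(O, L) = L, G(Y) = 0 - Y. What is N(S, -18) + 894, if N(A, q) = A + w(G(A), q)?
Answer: 1787/2 ≈ 893.50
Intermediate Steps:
G(Y) = -Y
w(O, L) = -L/4
S = -5 (S = 0 - 5 = -5)
N(A, q) = A - q/4
N(S, -18) + 894 = (-5 - 1/4*(-18)) + 894 = (-5 + 9/2) + 894 = -1/2 + 894 = 1787/2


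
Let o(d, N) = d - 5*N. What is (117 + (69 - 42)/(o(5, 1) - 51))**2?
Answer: 3920400/289 ≈ 13565.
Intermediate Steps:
(117 + (69 - 42)/(o(5, 1) - 51))**2 = (117 + (69 - 42)/((5 - 5*1) - 51))**2 = (117 + 27/((5 - 5) - 51))**2 = (117 + 27/(0 - 51))**2 = (117 + 27/(-51))**2 = (117 + 27*(-1/51))**2 = (117 - 9/17)**2 = (1980/17)**2 = 3920400/289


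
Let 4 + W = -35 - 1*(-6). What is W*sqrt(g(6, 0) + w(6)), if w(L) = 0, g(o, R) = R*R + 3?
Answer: -33*sqrt(3) ≈ -57.158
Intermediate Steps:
g(o, R) = 3 + R**2 (g(o, R) = R**2 + 3 = 3 + R**2)
W = -33 (W = -4 + (-35 - 1*(-6)) = -4 + (-35 + 6) = -4 - 29 = -33)
W*sqrt(g(6, 0) + w(6)) = -33*sqrt((3 + 0**2) + 0) = -33*sqrt((3 + 0) + 0) = -33*sqrt(3 + 0) = -33*sqrt(3)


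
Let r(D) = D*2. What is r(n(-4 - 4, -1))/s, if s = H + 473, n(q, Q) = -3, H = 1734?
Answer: -6/2207 ≈ -0.0027186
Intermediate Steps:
r(D) = 2*D
s = 2207 (s = 1734 + 473 = 2207)
r(n(-4 - 4, -1))/s = (2*(-3))/2207 = -6*1/2207 = -6/2207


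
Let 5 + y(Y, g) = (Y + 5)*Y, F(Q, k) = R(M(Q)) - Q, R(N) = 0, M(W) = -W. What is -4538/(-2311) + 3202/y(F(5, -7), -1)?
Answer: -7377132/11555 ≈ -638.44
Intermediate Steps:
F(Q, k) = -Q (F(Q, k) = 0 - Q = -Q)
y(Y, g) = -5 + Y*(5 + Y) (y(Y, g) = -5 + (Y + 5)*Y = -5 + (5 + Y)*Y = -5 + Y*(5 + Y))
-4538/(-2311) + 3202/y(F(5, -7), -1) = -4538/(-2311) + 3202/(-5 + (-1*5)² + 5*(-1*5)) = -4538*(-1/2311) + 3202/(-5 + (-5)² + 5*(-5)) = 4538/2311 + 3202/(-5 + 25 - 25) = 4538/2311 + 3202/(-5) = 4538/2311 + 3202*(-⅕) = 4538/2311 - 3202/5 = -7377132/11555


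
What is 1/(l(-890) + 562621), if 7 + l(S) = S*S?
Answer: 1/1354714 ≈ 7.3816e-7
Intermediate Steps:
l(S) = -7 + S² (l(S) = -7 + S*S = -7 + S²)
1/(l(-890) + 562621) = 1/((-7 + (-890)²) + 562621) = 1/((-7 + 792100) + 562621) = 1/(792093 + 562621) = 1/1354714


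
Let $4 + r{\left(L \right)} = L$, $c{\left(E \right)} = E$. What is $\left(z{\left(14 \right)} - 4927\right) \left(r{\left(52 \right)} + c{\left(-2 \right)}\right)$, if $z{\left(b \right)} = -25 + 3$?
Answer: $-227654$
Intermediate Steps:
$z{\left(b \right)} = -22$
$r{\left(L \right)} = -4 + L$
$\left(z{\left(14 \right)} - 4927\right) \left(r{\left(52 \right)} + c{\left(-2 \right)}\right) = \left(-22 - 4927\right) \left(\left(-4 + 52\right) - 2\right) = - 4949 \left(48 - 2\right) = \left(-4949\right) 46 = -227654$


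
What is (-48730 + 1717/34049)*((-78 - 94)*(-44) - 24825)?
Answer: 28632918856621/34049 ≈ 8.4093e+8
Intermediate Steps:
(-48730 + 1717/34049)*((-78 - 94)*(-44) - 24825) = (-48730 + 1717*(1/34049))*(-172*(-44) - 24825) = (-48730 + 1717/34049)*(7568 - 24825) = -1659206053/34049*(-17257) = 28632918856621/34049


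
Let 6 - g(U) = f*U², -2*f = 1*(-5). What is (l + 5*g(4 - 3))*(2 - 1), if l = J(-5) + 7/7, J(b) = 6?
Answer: 49/2 ≈ 24.500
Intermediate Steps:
f = 5/2 (f = -(-5)/2 = -½*(-5) = 5/2 ≈ 2.5000)
g(U) = 6 - 5*U²/2
l = 7 (l = 6 + 7/7 = 6 + 7*(⅐) = 6 + 1 = 7)
(l + 5*g(4 - 3))*(2 - 1) = (7 + 5*(6 - 5*(4 - 3)²/2))*(2 - 1) = (7 + 5*(6 - 5/2*1²))*1 = (7 + 5*(6 - 5/2*1))*1 = (7 + 5*(6 - 5/2))*1 = (7 + 5*(7/2))*1 = (7 + 35/2)*1 = (49/2)*1 = 49/2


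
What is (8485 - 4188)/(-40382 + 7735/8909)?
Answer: -38281973/359755503 ≈ -0.10641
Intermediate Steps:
(8485 - 4188)/(-40382 + 7735/8909) = 4297/(-40382 + 7735*(1/8909)) = 4297/(-40382 + 7735/8909) = 4297/(-359755503/8909) = 4297*(-8909/359755503) = -38281973/359755503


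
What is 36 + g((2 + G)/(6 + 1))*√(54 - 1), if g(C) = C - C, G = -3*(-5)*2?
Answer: 36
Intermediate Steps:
G = 30 (G = 15*2 = 30)
g(C) = 0
36 + g((2 + G)/(6 + 1))*√(54 - 1) = 36 + 0*√(54 - 1) = 36 + 0*√53 = 36 + 0 = 36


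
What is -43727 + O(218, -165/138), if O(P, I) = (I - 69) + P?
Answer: -2004643/46 ≈ -43579.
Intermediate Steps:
O(P, I) = -69 + I + P (O(P, I) = (-69 + I) + P = -69 + I + P)
-43727 + O(218, -165/138) = -43727 + (-69 - 165/138 + 218) = -43727 + (-69 - 165*1/138 + 218) = -43727 + (-69 - 55/46 + 218) = -43727 + 6799/46 = -2004643/46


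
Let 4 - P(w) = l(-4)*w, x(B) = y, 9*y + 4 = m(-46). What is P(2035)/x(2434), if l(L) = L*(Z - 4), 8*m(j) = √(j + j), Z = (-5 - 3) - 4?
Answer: 8335104/31 + 520944*I*√23/31 ≈ 2.6887e+5 + 80592.0*I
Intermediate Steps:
Z = -12 (Z = -8 - 4 = -12)
m(j) = √2*√j/8 (m(j) = √(j + j)/8 = √(2*j)/8 = (√2*√j)/8 = √2*√j/8)
l(L) = -16*L (l(L) = L*(-12 - 4) = L*(-16) = -16*L)
y = -4/9 + I*√23/36 (y = -4/9 + (√2*√(-46)/8)/9 = -4/9 + (√2*(I*√46)/8)/9 = -4/9 + (I*√23/4)/9 = -4/9 + I*√23/36 ≈ -0.44444 + 0.13322*I)
x(B) = -4/9 + I*√23/36
P(w) = 4 - 64*w (P(w) = 4 - (-16*(-4))*w = 4 - 64*w)
P(2035)/x(2434) = (4 - 64*2035)/(-4/9 + I*√23/36) = (4 - 130240)/(-4/9 + I*√23/36) = -130236/(-4/9 + I*√23/36)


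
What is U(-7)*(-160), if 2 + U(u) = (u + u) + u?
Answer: 3680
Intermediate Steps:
U(u) = -2 + 3*u (U(u) = -2 + ((u + u) + u) = -2 + (2*u + u) = -2 + 3*u)
U(-7)*(-160) = (-2 + 3*(-7))*(-160) = (-2 - 21)*(-160) = -23*(-160) = 3680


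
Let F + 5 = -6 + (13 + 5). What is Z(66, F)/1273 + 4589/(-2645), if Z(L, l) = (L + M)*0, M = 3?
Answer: -4589/2645 ≈ -1.7350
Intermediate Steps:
F = 7 (F = -5 + (-6 + (13 + 5)) = -5 + (-6 + 18) = -5 + 12 = 7)
Z(L, l) = 0 (Z(L, l) = (L + 3)*0 = (3 + L)*0 = 0)
Z(66, F)/1273 + 4589/(-2645) = 0/1273 + 4589/(-2645) = 0*(1/1273) + 4589*(-1/2645) = 0 - 4589/2645 = -4589/2645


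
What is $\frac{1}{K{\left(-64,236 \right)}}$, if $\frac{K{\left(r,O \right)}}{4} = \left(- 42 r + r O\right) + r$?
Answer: $- \frac{1}{49920} \approx -2.0032 \cdot 10^{-5}$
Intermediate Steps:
$K{\left(r,O \right)} = - 164 r + 4 O r$ ($K{\left(r,O \right)} = 4 \left(\left(- 42 r + r O\right) + r\right) = 4 \left(\left(- 42 r + O r\right) + r\right) = 4 \left(- 41 r + O r\right) = - 164 r + 4 O r$)
$\frac{1}{K{\left(-64,236 \right)}} = \frac{1}{4 \left(-64\right) \left(-41 + 236\right)} = \frac{1}{4 \left(-64\right) 195} = \frac{1}{-49920} = - \frac{1}{49920}$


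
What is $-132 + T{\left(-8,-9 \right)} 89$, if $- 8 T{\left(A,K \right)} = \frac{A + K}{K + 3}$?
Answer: $- \frac{7849}{48} \approx -163.52$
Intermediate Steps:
$T{\left(A,K \right)} = - \frac{A + K}{8 \left(3 + K\right)}$ ($T{\left(A,K \right)} = - \frac{\left(A + K\right) \frac{1}{K + 3}}{8} = - \frac{\left(A + K\right) \frac{1}{3 + K}}{8} = - \frac{\frac{1}{3 + K} \left(A + K\right)}{8} = - \frac{A + K}{8 \left(3 + K\right)}$)
$-132 + T{\left(-8,-9 \right)} 89 = -132 + \frac{\left(-1\right) \left(-8\right) - -9}{8 \left(3 - 9\right)} 89 = -132 + \frac{8 + 9}{8 \left(-6\right)} 89 = -132 + \frac{1}{8} \left(- \frac{1}{6}\right) 17 \cdot 89 = -132 - \frac{1513}{48} = - \frac{7849}{48}$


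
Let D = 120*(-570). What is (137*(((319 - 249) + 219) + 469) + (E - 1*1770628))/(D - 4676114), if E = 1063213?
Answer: 603569/4744514 ≈ 0.12721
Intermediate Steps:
D = -68400
(137*(((319 - 249) + 219) + 469) + (E - 1*1770628))/(D - 4676114) = (137*(((319 - 249) + 219) + 469) + (1063213 - 1*1770628))/(-68400 - 4676114) = (137*((70 + 219) + 469) + (1063213 - 1770628))/(-4744514) = (137*(289 + 469) - 707415)*(-1/4744514) = (137*758 - 707415)*(-1/4744514) = (103846 - 707415)*(-1/4744514) = -603569*(-1/4744514) = 603569/4744514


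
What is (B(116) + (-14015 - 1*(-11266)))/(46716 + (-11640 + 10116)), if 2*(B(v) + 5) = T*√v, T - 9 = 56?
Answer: -459/7532 + 65*√29/45192 ≈ -0.053194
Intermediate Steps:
T = 65 (T = 9 + 56 = 65)
B(v) = -5 + 65*√v/2 (B(v) = -5 + (65*√v)/2 = -5 + 65*√v/2)
(B(116) + (-14015 - 1*(-11266)))/(46716 + (-11640 + 10116)) = ((-5 + 65*√116/2) + (-14015 - 1*(-11266)))/(46716 + (-11640 + 10116)) = ((-5 + 65*(2*√29)/2) + (-14015 + 11266))/(46716 - 1524) = ((-5 + 65*√29) - 2749)/45192 = (-2754 + 65*√29)*(1/45192) = -459/7532 + 65*√29/45192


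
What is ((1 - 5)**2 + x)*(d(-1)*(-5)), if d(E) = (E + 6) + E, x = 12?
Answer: -560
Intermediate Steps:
d(E) = 6 + 2*E (d(E) = (6 + E) + E = 6 + 2*E)
((1 - 5)**2 + x)*(d(-1)*(-5)) = ((1 - 5)**2 + 12)*((6 + 2*(-1))*(-5)) = ((-4)**2 + 12)*((6 - 2)*(-5)) = (16 + 12)*(4*(-5)) = 28*(-20) = -560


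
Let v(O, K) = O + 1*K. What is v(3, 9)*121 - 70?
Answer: 1382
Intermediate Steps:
v(O, K) = K + O (v(O, K) = O + K = K + O)
v(3, 9)*121 - 70 = (9 + 3)*121 - 70 = 12*121 - 70 = 1452 - 70 = 1382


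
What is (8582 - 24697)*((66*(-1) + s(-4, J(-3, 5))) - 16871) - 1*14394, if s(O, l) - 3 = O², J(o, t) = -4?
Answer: 272619176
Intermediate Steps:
s(O, l) = 3 + O²
(8582 - 24697)*((66*(-1) + s(-4, J(-3, 5))) - 16871) - 1*14394 = (8582 - 24697)*((66*(-1) + (3 + (-4)²)) - 16871) - 1*14394 = -16115*((-66 + (3 + 16)) - 16871) - 14394 = -16115*((-66 + 19) - 16871) - 14394 = -16115*(-47 - 16871) - 14394 = -16115*(-16918) - 14394 = 272633570 - 14394 = 272619176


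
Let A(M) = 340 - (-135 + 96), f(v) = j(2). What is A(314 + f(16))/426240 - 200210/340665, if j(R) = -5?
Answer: -5680559891/9680336640 ≈ -0.58681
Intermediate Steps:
f(v) = -5
A(M) = 379 (A(M) = 340 - 1*(-39) = 340 + 39 = 379)
A(314 + f(16))/426240 - 200210/340665 = 379/426240 - 200210/340665 = 379*(1/426240) - 200210*1/340665 = 379/426240 - 40042/68133 = -5680559891/9680336640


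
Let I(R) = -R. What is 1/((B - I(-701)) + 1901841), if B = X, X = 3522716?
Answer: 1/5423856 ≈ 1.8437e-7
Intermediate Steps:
B = 3522716
1/((B - I(-701)) + 1901841) = 1/((3522716 - (-1)*(-701)) + 1901841) = 1/((3522716 - 1*701) + 1901841) = 1/((3522716 - 701) + 1901841) = 1/(3522015 + 1901841) = 1/5423856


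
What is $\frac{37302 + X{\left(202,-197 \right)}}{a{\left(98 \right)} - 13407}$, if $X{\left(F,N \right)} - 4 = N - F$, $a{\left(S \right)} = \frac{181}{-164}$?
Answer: $- \frac{6052748}{2198929} \approx -2.7526$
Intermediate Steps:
$a{\left(S \right)} = - \frac{181}{164}$ ($a{\left(S \right)} = 181 \left(- \frac{1}{164}\right) = - \frac{181}{164}$)
$X{\left(F,N \right)} = 4 + N - F$ ($X{\left(F,N \right)} = 4 - \left(F - N\right) = 4 + N - F$)
$\frac{37302 + X{\left(202,-197 \right)}}{a{\left(98 \right)} - 13407} = \frac{37302 - 395}{- \frac{181}{164} - 13407} = \frac{37302 - 395}{- \frac{2198929}{164}} = \left(37302 - 395\right) \left(- \frac{164}{2198929}\right) = 36907 \left(- \frac{164}{2198929}\right) = - \frac{6052748}{2198929}$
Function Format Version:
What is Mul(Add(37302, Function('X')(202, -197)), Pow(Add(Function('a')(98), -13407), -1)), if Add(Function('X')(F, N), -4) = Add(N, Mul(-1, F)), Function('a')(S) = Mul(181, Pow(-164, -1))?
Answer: Rational(-6052748, 2198929) ≈ -2.7526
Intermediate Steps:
Function('a')(S) = Rational(-181, 164) (Function('a')(S) = Mul(181, Rational(-1, 164)) = Rational(-181, 164))
Function('X')(F, N) = Add(4, N, Mul(-1, F)) (Function('X')(F, N) = Add(4, Add(N, Mul(-1, F))) = Add(4, N, Mul(-1, F)))
Mul(Add(37302, Function('X')(202, -197)), Pow(Add(Function('a')(98), -13407), -1)) = Mul(Add(37302, Add(4, -197, Mul(-1, 202))), Pow(Add(Rational(-181, 164), -13407), -1)) = Mul(Add(37302, Add(4, -197, -202)), Pow(Rational(-2198929, 164), -1)) = Mul(Add(37302, -395), Rational(-164, 2198929)) = Mul(36907, Rational(-164, 2198929)) = Rational(-6052748, 2198929)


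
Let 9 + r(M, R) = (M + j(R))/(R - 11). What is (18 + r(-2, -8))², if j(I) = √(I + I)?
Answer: 29913/361 - 1384*I/361 ≈ 82.861 - 3.8338*I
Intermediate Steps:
j(I) = √2*√I (j(I) = √(2*I) = √2*√I)
r(M, R) = -9 + (M + √2*√R)/(-11 + R) (r(M, R) = -9 + (M + √2*√R)/(R - 11) = -9 + (M + √2*√R)/(-11 + R))
(18 + r(-2, -8))² = (18 + (99 - 2 - 9*(-8) + √2*√(-8))/(-11 - 8))² = (18 + (99 - 2 + 72 + √2*(2*I*√2))/(-19))² = (18 - (99 - 2 + 72 + 4*I)/19)² = (18 - (169 + 4*I)/19)² = (18 + (-169/19 - 4*I/19))² = (173/19 - 4*I/19)²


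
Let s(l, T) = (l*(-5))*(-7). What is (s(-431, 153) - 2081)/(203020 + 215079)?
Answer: -17166/418099 ≈ -0.041057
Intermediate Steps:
s(l, T) = 35*l (s(l, T) = -5*l*(-7) = 35*l)
(s(-431, 153) - 2081)/(203020 + 215079) = (35*(-431) - 2081)/(203020 + 215079) = (-15085 - 2081)/418099 = -17166*1/418099 = -17166/418099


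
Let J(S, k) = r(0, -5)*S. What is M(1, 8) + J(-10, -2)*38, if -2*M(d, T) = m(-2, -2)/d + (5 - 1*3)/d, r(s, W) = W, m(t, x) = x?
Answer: 1900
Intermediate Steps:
J(S, k) = -5*S
M(d, T) = 0 (M(d, T) = -(-2/d + (5 - 1*3)/d)/2 = -(-2/d + (5 - 3)/d)/2 = -(-2/d + 2/d)/2 = -1/2*0 = 0)
M(1, 8) + J(-10, -2)*38 = 0 - 5*(-10)*38 = 0 + 50*38 = 0 + 1900 = 1900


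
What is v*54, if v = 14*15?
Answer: 11340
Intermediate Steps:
v = 210
v*54 = 210*54 = 11340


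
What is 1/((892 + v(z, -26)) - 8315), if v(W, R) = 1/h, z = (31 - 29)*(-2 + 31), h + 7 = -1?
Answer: -8/59385 ≈ -0.00013471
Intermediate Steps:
h = -8 (h = -7 - 1 = -8)
z = 58 (z = 2*29 = 58)
v(W, R) = -1/8 (v(W, R) = 1/(-8) = -1/8)
1/((892 + v(z, -26)) - 8315) = 1/((892 - 1/8) - 8315) = 1/(7135/8 - 8315) = 1/(-59385/8) = -8/59385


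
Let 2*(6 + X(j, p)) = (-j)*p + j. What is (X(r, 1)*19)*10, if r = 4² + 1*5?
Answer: -1140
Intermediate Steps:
r = 21 (r = 16 + 5 = 21)
X(j, p) = -6 + j/2 - j*p/2 (X(j, p) = -6 + ((-j)*p + j)/2 = -6 + (-j*p + j)/2 = -6 + (j - j*p)/2 = -6 + (j/2 - j*p/2) = -6 + j/2 - j*p/2)
(X(r, 1)*19)*10 = ((-6 + (½)*21 - ½*21*1)*19)*10 = ((-6 + 21/2 - 21/2)*19)*10 = -6*19*10 = -114*10 = -1140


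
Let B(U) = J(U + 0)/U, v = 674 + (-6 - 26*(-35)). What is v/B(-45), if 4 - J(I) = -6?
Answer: -7101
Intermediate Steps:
J(I) = 10 (J(I) = 4 - 1*(-6) = 4 + 6 = 10)
v = 1578 (v = 674 + (-6 + 910) = 674 + 904 = 1578)
B(U) = 10/U
v/B(-45) = 1578/((10/(-45))) = 1578/((10*(-1/45))) = 1578/(-2/9) = 1578*(-9/2) = -7101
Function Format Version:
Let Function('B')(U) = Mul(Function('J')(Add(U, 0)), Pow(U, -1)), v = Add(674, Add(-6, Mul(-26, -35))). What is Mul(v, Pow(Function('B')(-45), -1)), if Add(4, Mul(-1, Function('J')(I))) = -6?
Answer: -7101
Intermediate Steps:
Function('J')(I) = 10 (Function('J')(I) = Add(4, Mul(-1, -6)) = Add(4, 6) = 10)
v = 1578 (v = Add(674, Add(-6, 910)) = Add(674, 904) = 1578)
Function('B')(U) = Mul(10, Pow(U, -1))
Mul(v, Pow(Function('B')(-45), -1)) = Mul(1578, Pow(Mul(10, Pow(-45, -1)), -1)) = Mul(1578, Pow(Mul(10, Rational(-1, 45)), -1)) = Mul(1578, Pow(Rational(-2, 9), -1)) = Mul(1578, Rational(-9, 2)) = -7101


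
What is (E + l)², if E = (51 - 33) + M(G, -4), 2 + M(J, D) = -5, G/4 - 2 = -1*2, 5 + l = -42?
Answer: 1296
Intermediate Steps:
l = -47 (l = -5 - 42 = -47)
G = 0 (G = 8 + 4*(-1*2) = 8 + 4*(-2) = 8 - 8 = 0)
M(J, D) = -7 (M(J, D) = -2 - 5 = -7)
E = 11 (E = (51 - 33) - 7 = 18 - 7 = 11)
(E + l)² = (11 - 47)² = (-36)² = 1296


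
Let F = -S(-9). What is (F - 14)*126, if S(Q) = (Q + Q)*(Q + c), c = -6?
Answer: -35784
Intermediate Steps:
S(Q) = 2*Q*(-6 + Q) (S(Q) = (Q + Q)*(Q - 6) = (2*Q)*(-6 + Q) = 2*Q*(-6 + Q))
F = -270 (F = -2*(-9)*(-6 - 9) = -2*(-9)*(-15) = -1*270 = -270)
(F - 14)*126 = (-270 - 14)*126 = -284*126 = -35784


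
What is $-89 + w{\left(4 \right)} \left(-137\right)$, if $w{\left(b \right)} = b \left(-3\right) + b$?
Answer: $1007$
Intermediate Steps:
$w{\left(b \right)} = - 2 b$ ($w{\left(b \right)} = - 3 b + b = - 2 b$)
$-89 + w{\left(4 \right)} \left(-137\right) = -89 + \left(-2\right) 4 \left(-137\right) = -89 - -1096 = -89 + 1096 = 1007$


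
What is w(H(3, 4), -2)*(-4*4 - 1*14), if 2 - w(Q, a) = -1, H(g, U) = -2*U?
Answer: -90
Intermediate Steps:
w(Q, a) = 3 (w(Q, a) = 2 - 1*(-1) = 2 + 1 = 3)
w(H(3, 4), -2)*(-4*4 - 1*14) = 3*(-4*4 - 1*14) = 3*(-16 - 14) = 3*(-30) = -90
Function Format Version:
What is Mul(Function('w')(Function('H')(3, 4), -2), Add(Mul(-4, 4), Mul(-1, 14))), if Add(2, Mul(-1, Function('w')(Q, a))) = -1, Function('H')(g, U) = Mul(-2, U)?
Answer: -90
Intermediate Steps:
Function('w')(Q, a) = 3 (Function('w')(Q, a) = Add(2, Mul(-1, -1)) = Add(2, 1) = 3)
Mul(Function('w')(Function('H')(3, 4), -2), Add(Mul(-4, 4), Mul(-1, 14))) = Mul(3, Add(Mul(-4, 4), Mul(-1, 14))) = Mul(3, Add(-16, -14)) = Mul(3, -30) = -90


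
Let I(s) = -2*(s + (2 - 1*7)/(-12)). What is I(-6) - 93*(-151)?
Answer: 84325/6 ≈ 14054.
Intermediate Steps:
I(s) = -⅚ - 2*s (I(s) = -2*(s + (2 - 7)*(-1/12)) = -2*(s - 5*(-1/12)) = -2*(s + 5/12) = -2*(5/12 + s) = -⅚ - 2*s)
I(-6) - 93*(-151) = (-⅚ - 2*(-6)) - 93*(-151) = (-⅚ + 12) + 14043 = 67/6 + 14043 = 84325/6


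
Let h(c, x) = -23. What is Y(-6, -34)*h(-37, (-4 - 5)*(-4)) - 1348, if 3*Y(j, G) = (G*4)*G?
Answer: -110396/3 ≈ -36799.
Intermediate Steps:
Y(j, G) = 4*G²/3 (Y(j, G) = ((G*4)*G)/3 = ((4*G)*G)/3 = (4*G²)/3 = 4*G²/3)
Y(-6, -34)*h(-37, (-4 - 5)*(-4)) - 1348 = ((4/3)*(-34)²)*(-23) - 1348 = ((4/3)*1156)*(-23) - 1348 = (4624/3)*(-23) - 1348 = -106352/3 - 1348 = -110396/3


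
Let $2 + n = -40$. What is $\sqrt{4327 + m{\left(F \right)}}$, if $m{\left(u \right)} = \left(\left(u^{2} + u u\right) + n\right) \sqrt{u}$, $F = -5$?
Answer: $\sqrt{4327 + 8 i \sqrt{5}} \approx 65.78 + 0.136 i$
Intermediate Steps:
$n = -42$ ($n = -2 - 40 = -42$)
$m{\left(u \right)} = \sqrt{u} \left(-42 + 2 u^{2}\right)$ ($m{\left(u \right)} = \left(\left(u^{2} + u u\right) - 42\right) \sqrt{u} = \left(\left(u^{2} + u^{2}\right) - 42\right) \sqrt{u} = \left(2 u^{2} - 42\right) \sqrt{u} = \left(-42 + 2 u^{2}\right) \sqrt{u} = \sqrt{u} \left(-42 + 2 u^{2}\right)$)
$\sqrt{4327 + m{\left(F \right)}} = \sqrt{4327 + 2 \sqrt{-5} \left(-21 + \left(-5\right)^{2}\right)} = \sqrt{4327 + 2 i \sqrt{5} \left(-21 + 25\right)} = \sqrt{4327 + 2 i \sqrt{5} \cdot 4} = \sqrt{4327 + 8 i \sqrt{5}}$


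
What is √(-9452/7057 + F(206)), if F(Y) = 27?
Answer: √1277930959/7057 ≈ 5.0656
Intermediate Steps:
√(-9452/7057 + F(206)) = √(-9452/7057 + 27) = √(181087/7057) = √1277930959/7057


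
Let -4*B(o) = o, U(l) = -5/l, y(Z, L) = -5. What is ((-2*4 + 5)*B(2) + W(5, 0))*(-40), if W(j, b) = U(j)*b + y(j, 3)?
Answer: 140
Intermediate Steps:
B(o) = -o/4
W(j, b) = -5 - 5*b/j (W(j, b) = (-5/j)*b - 5 = -5*b/j - 5 = -5 - 5*b/j)
((-2*4 + 5)*B(2) + W(5, 0))*(-40) = ((-2*4 + 5)*(-1/4*2) + (-5 - 5*0/5))*(-40) = ((-8 + 5)*(-1/2) + (-5 - 5*0*1/5))*(-40) = (-3*(-1/2) + (-5 + 0))*(-40) = (3/2 - 5)*(-40) = -7/2*(-40) = 140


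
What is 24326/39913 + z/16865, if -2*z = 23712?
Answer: -62950538/673132745 ≈ -0.093519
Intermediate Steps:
z = -11856 (z = -1/2*23712 = -11856)
24326/39913 + z/16865 = 24326/39913 - 11856/16865 = -62950538/673132745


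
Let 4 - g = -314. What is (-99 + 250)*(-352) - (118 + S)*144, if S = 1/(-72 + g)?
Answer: -2875928/41 ≈ -70145.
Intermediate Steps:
g = 318 (g = 4 - 1*(-314) = 4 + 314 = 318)
S = 1/246 (S = 1/(-72 + 318) = 1/246 ≈ 0.0040650)
(-99 + 250)*(-352) - (118 + S)*144 = (-99 + 250)*(-352) - (118 + 1/246)*144 = 151*(-352) - 29029*144/246 = -53152 - 1*696696/41 = -53152 - 696696/41 = -2875928/41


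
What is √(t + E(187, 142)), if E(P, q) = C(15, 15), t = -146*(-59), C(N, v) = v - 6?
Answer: √8623 ≈ 92.860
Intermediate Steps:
C(N, v) = -6 + v
t = 8614
E(P, q) = 9 (E(P, q) = -6 + 15 = 9)
√(t + E(187, 142)) = √(8614 + 9) = √8623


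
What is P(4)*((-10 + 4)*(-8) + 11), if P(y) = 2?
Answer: 118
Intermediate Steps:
P(4)*((-10 + 4)*(-8) + 11) = 2*((-10 + 4)*(-8) + 11) = 2*(-6*(-8) + 11) = 2*(48 + 11) = 2*59 = 118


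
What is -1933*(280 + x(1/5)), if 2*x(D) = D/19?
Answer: -102837533/190 ≈ -5.4125e+5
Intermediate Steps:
x(D) = D/38 (x(D) = (D/19)/2 = D/38)
-1933*(280 + x(1/5)) = -1933*(280 + (1/38)/5) = -1933*(280 + (1/38)*(⅕)) = -1933*(280 + 1/190) = -1933*53201/190 = -102837533/190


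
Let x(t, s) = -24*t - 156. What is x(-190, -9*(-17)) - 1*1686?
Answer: 2718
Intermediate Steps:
x(t, s) = -156 - 24*t
x(-190, -9*(-17)) - 1*1686 = (-156 - 24*(-190)) - 1*1686 = (-156 + 4560) - 1686 = 4404 - 1686 = 2718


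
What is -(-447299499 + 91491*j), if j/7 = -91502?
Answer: 59048565873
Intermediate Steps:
j = -640514 (j = 7*(-91502) = -640514)
-(-447299499 + 91491*j) = -91491/(1/((-29176 + 24287) - 640514)) = -91491/(1/(-4889 - 640514)) = -91491/(1/(-645403)) = -91491/(-1/645403) = -91491*(-645403) = 59048565873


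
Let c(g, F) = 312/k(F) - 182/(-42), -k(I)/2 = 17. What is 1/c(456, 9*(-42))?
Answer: -51/247 ≈ -0.20648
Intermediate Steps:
k(I) = -34 (k(I) = -2*17 = -34)
c(g, F) = -247/51 (c(g, F) = 312/(-34) - 182/(-42) = 312*(-1/34) - 182*(-1/42) = -156/17 + 13/3 = -247/51)
1/c(456, 9*(-42)) = 1/(-247/51) = -51/247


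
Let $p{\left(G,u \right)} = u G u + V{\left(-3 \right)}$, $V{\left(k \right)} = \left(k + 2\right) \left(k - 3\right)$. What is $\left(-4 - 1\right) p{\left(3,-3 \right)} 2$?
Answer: $-330$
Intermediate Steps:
$V{\left(k \right)} = \left(-3 + k\right) \left(2 + k\right)$ ($V{\left(k \right)} = \left(2 + k\right) \left(-3 + k\right) = \left(-3 + k\right) \left(2 + k\right)$)
$p{\left(G,u \right)} = 6 + G u^{2}$ ($p{\left(G,u \right)} = u G u - \left(3 - 9\right) = G u u + \left(-6 + 9 + 3\right) = G u^{2} + 6 = 6 + G u^{2}$)
$\left(-4 - 1\right) p{\left(3,-3 \right)} 2 = \left(-4 - 1\right) \left(6 + 3 \left(-3\right)^{2}\right) 2 = \left(-4 - 1\right) \left(6 + 3 \cdot 9\right) 2 = - 5 \left(6 + 27\right) 2 = \left(-5\right) 33 \cdot 2 = \left(-165\right) 2 = -330$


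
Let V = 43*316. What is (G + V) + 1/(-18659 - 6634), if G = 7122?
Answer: 523818029/25293 ≈ 20710.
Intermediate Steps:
V = 13588
(G + V) + 1/(-18659 - 6634) = (7122 + 13588) + 1/(-18659 - 6634) = 20710 + 1/(-25293) = 20710 - 1/25293 = 523818029/25293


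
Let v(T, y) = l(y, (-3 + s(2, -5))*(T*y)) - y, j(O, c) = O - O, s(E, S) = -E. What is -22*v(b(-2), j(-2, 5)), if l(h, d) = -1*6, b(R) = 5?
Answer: 132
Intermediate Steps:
j(O, c) = 0
l(h, d) = -6
v(T, y) = -6 - y
-22*v(b(-2), j(-2, 5)) = -22*(-6 - 1*0) = -22*(-6 + 0) = -22*(-6) = 132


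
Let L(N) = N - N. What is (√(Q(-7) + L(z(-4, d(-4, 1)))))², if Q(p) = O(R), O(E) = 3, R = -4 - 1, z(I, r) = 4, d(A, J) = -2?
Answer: 3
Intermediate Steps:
R = -5
L(N) = 0
Q(p) = 3
(√(Q(-7) + L(z(-4, d(-4, 1)))))² = (√(3 + 0))² = (√3)² = 3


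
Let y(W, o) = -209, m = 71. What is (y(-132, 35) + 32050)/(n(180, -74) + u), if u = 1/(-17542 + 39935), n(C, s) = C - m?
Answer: 713015513/2440838 ≈ 292.12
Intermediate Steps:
n(C, s) = -71 + C (n(C, s) = C - 1*71 = C - 71 = -71 + C)
u = 1/22393 ≈ 4.4657e-5
(y(-132, 35) + 32050)/(n(180, -74) + u) = (-209 + 32050)/((-71 + 180) + 1/22393) = 31841/(109 + 1/22393) = 31841/(2440838/22393) = 31841*(22393/2440838) = 713015513/2440838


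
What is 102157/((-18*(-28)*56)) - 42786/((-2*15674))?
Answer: 1102502425/221191488 ≈ 4.9844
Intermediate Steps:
102157/((-18*(-28)*56)) - 42786/((-2*15674)) = 102157/((504*56)) - 42786/(-31348) = 102157/28224 - 42786*(-1/31348) = 102157*(1/28224) + 21393/15674 = 102157/28224 + 21393/15674 = 1102502425/221191488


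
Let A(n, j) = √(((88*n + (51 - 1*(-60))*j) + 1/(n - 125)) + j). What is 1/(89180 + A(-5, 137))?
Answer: 11593400/1033897474481 - √251877470/1033897474481 ≈ 1.1198e-5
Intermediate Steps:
A(n, j) = √(1/(-125 + n) + 88*n + 112*j) (A(n, j) = √(((88*n + (51 + 60)*j) + 1/(-125 + n)) + j) = √(((88*n + 111*j) + 1/(-125 + n)) + j) = √((1/(-125 + n) + 88*n + 111*j) + j) = √(1/(-125 + n) + 88*n + 112*j))
1/(89180 + A(-5, 137)) = 1/(89180 + √((1 + 8*(-125 - 5)*(11*(-5) + 14*137))/(-125 - 5))) = 1/(89180 + √((1 + 8*(-130)*(-55 + 1918))/(-130))) = 1/(89180 + √(-(1 + 8*(-130)*1863)/130)) = 1/(89180 + √(-(1 - 1937520)/130)) = 1/(89180 + √(-1/130*(-1937519))) = 1/(89180 + √(1937519/130)) = 1/(89180 + √251877470/130)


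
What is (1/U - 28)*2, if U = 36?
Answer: -1007/18 ≈ -55.944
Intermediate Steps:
(1/U - 28)*2 = (1/36 - 28)*2 = -1007/36*2 = -1007/18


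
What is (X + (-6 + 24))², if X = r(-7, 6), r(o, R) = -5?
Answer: 169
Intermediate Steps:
X = -5
(X + (-6 + 24))² = (-5 + (-6 + 24))² = (-5 + 18)² = 13² = 169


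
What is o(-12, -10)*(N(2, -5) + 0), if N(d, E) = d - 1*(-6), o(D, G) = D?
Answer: -96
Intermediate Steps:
N(d, E) = 6 + d (N(d, E) = d + 6 = 6 + d)
o(-12, -10)*(N(2, -5) + 0) = -12*((6 + 2) + 0) = -12*(8 + 0) = -12*8 = -96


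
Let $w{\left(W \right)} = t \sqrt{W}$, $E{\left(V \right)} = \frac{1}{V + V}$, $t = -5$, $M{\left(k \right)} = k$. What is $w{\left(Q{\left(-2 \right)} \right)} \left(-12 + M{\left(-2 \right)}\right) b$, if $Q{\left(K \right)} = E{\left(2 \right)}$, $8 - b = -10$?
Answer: $630$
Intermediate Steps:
$b = 18$ ($b = 8 - -10 = 8 + 10 = 18$)
$E{\left(V \right)} = \frac{1}{2 V}$
$Q{\left(K \right)} = \frac{1}{4}$ ($Q{\left(K \right)} = \frac{1}{2 \cdot 2} = \frac{1}{2} \cdot \frac{1}{2} = \frac{1}{4}$)
$w{\left(W \right)} = - 5 \sqrt{W}$
$w{\left(Q{\left(-2 \right)} \right)} \left(-12 + M{\left(-2 \right)}\right) b = - \frac{5}{2} \left(-12 - 2\right) 18 = \left(-5\right) \frac{1}{2} \left(\left(-14\right) 18\right) = \left(- \frac{5}{2}\right) \left(-252\right) = 630$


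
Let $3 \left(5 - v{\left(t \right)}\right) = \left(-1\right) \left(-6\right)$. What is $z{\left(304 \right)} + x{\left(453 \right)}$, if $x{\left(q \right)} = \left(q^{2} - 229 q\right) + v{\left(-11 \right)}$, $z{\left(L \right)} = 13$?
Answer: $101488$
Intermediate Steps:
$v{\left(t \right)} = 3$ ($v{\left(t \right)} = 5 - \frac{\left(-1\right) \left(-6\right)}{3} = 5 - 2 = 3$)
$x{\left(q \right)} = 3 + q^{2} - 229 q$ ($x{\left(q \right)} = \left(q^{2} - 229 q\right) + 3 = 3 + q^{2} - 229 q$)
$z{\left(304 \right)} + x{\left(453 \right)} = 13 + \left(3 + 453^{2} - 103737\right) = 13 + \left(3 + 205209 - 103737\right) = 13 + 101475 = 101488$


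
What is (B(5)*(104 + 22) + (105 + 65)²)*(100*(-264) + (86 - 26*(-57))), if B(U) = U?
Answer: -733288960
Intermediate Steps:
(B(5)*(104 + 22) + (105 + 65)²)*(100*(-264) + (86 - 26*(-57))) = (5*(104 + 22) + (105 + 65)²)*(100*(-264) + (86 - 26*(-57))) = (5*126 + 170²)*(-26400 + (86 + 1482)) = (630 + 28900)*(-26400 + 1568) = 29530*(-24832) = -733288960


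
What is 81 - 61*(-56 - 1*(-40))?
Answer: 1057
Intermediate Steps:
81 - 61*(-56 - 1*(-40)) = 81 - 61*(-56 + 40) = 81 - 61*(-16) = 81 + 976 = 1057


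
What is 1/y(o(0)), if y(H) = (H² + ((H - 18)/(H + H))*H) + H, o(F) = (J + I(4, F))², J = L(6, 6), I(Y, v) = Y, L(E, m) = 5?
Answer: 2/13347 ≈ 0.00014985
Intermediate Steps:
J = 5
o(F) = 81 (o(F) = (5 + 4)² = 9² = 81)
y(H) = -9 + H² + 3*H/2 (y(H) = (H² + ((-18 + H)/((2*H)))*H) + H = (H² + ((-18 + H)*(1/(2*H)))*H) + H = (H² + ((-18 + H)/(2*H))*H) + H = (H² + (-9 + H/2)) + H = (-9 + H² + H/2) + H = -9 + H² + 3*H/2)
1/y(o(0)) = 1/(-9 + 81² + (3/2)*81) = 1/(-9 + 6561 + 243/2) = 1/(13347/2) = 2/13347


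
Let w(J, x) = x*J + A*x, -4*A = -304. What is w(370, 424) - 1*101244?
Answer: 87860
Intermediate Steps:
A = 76 (A = -¼*(-304) = 76)
w(J, x) = 76*x + J*x (w(J, x) = x*J + 76*x = J*x + 76*x = 76*x + J*x)
w(370, 424) - 1*101244 = 424*(76 + 370) - 1*101244 = 424*446 - 101244 = 189104 - 101244 = 87860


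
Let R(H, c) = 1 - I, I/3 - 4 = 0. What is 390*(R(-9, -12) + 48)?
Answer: 14430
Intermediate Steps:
I = 12 (I = 12 + 3*0 = 12 + 0 = 12)
R(H, c) = -11 (R(H, c) = 1 - 1*12 = 1 - 12 = -11)
390*(R(-9, -12) + 48) = 390*(-11 + 48) = 390*37 = 14430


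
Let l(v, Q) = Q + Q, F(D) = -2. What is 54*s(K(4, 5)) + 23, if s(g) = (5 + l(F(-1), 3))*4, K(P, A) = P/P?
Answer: 2399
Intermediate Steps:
l(v, Q) = 2*Q
K(P, A) = 1
s(g) = 44 (s(g) = (5 + 2*3)*4 = (5 + 6)*4 = 11*4 = 44)
54*s(K(4, 5)) + 23 = 54*44 + 23 = 2376 + 23 = 2399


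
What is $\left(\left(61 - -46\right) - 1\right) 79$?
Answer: $8374$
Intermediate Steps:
$\left(\left(61 - -46\right) - 1\right) 79 = \left(\left(61 + 46\right) - 1\right) 79 = \left(107 - 1\right) 79 = 106 \cdot 79 = 8374$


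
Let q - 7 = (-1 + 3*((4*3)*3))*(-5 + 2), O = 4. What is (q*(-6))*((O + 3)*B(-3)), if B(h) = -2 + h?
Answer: -65940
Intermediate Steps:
q = -314 (q = 7 + (-1 + 3*((4*3)*3))*(-5 + 2) = 7 + (-1 + 3*(12*3))*(-3) = 7 + (-1 + 3*36)*(-3) = 7 + (-1 + 108)*(-3) = 7 + 107*(-3) = 7 - 321 = -314)
(q*(-6))*((O + 3)*B(-3)) = (-314*(-6))*((4 + 3)*(-2 - 3)) = 1884*(7*(-5)) = 1884*(-35) = -65940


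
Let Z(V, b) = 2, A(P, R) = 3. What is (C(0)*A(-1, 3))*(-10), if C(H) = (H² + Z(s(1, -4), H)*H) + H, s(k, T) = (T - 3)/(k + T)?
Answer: 0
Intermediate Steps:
s(k, T) = (-3 + T)/(T + k)
C(H) = H² + 3*H (C(H) = (H² + 2*H) + H = H² + 3*H)
(C(0)*A(-1, 3))*(-10) = ((0*(3 + 0))*3)*(-10) = ((0*3)*3)*(-10) = (0*3)*(-10) = 0*(-10) = 0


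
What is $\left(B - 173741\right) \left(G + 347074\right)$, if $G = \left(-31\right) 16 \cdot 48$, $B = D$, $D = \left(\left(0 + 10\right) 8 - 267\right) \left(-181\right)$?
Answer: $-45222973804$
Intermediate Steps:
$D = 33847$ ($D = \left(10 \cdot 8 - 267\right) \left(-181\right) = \left(80 - 267\right) \left(-181\right) = \left(-187\right) \left(-181\right) = 33847$)
$B = 33847$
$G = -23808$ ($G = \left(-496\right) 48 = -23808$)
$\left(B - 173741\right) \left(G + 347074\right) = \left(33847 - 173741\right) \left(-23808 + 347074\right) = \left(-139894\right) 323266 = -45222973804$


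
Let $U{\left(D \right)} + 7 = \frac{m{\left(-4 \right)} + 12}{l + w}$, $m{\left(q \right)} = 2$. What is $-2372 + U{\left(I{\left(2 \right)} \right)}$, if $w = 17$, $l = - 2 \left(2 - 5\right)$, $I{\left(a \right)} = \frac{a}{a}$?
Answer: $- \frac{54703}{23} \approx -2378.4$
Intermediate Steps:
$I{\left(a \right)} = 1$
$l = 6$ ($l = \left(-2\right) \left(-3\right) = 6$)
$U{\left(D \right)} = - \frac{147}{23}$ ($U{\left(D \right)} = -7 + \frac{2 + 12}{6 + 17} = -7 + \frac{14}{23} = - \frac{147}{23}$)
$-2372 + U{\left(I{\left(2 \right)} \right)} = -2372 - \frac{147}{23} = - \frac{54703}{23}$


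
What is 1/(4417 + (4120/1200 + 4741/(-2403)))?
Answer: 24030/106175603 ≈ 0.00022632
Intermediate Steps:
1/(4417 + (4120/1200 + 4741/(-2403))) = 1/(4417 + (4120*(1/1200) + 4741*(-1/2403))) = 1/(4417 + (103/30 - 4741/2403)) = 1/(4417 + 35093/24030) = 1/(106175603/24030) = 24030/106175603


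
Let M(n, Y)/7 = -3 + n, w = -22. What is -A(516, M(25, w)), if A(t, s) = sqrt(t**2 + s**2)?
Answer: -2*sqrt(72493) ≈ -538.49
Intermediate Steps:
M(n, Y) = -21 + 7*n (M(n, Y) = 7*(-3 + n) = -21 + 7*n)
A(t, s) = sqrt(s**2 + t**2)
-A(516, M(25, w)) = -sqrt((-21 + 7*25)**2 + 516**2) = -sqrt((-21 + 175)**2 + 266256) = -sqrt(154**2 + 266256) = -sqrt(23716 + 266256) = -sqrt(289972) = -2*sqrt(72493)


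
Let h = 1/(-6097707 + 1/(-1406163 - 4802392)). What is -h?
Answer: 6208555/37857949283386 ≈ 1.6400e-7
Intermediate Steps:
h = -6208555/37857949283386 (h = 1/(-6097707 + 1/(-6208555)) = 1/(-6097707 - 1/6208555) = 1/(-37857949283386/6208555) = -6208555/37857949283386 ≈ -1.6400e-7)
-h = -1*(-6208555/37857949283386) = 6208555/37857949283386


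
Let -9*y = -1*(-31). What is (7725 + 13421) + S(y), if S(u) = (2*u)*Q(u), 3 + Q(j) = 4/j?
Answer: 63524/3 ≈ 21175.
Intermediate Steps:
y = -31/9 (y = -(-1)*(-31)/9 = -⅑*31 = -31/9 ≈ -3.4444)
Q(j) = -3 + 4/j
S(u) = 2*u*(-3 + 4/u) (S(u) = (2*u)*(-3 + 4/u) = 2*u*(-3 + 4/u))
(7725 + 13421) + S(y) = (7725 + 13421) + (8 - 6*(-31/9)) = 21146 + (8 + 62/3) = 21146 + 86/3 = 63524/3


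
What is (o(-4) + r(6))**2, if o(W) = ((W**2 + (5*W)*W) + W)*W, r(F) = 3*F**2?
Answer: 67600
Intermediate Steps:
o(W) = W*(W + 6*W**2) (o(W) = ((W**2 + 5*W**2) + W)*W = (6*W**2 + W)*W = (W + 6*W**2)*W = W*(W + 6*W**2))
(o(-4) + r(6))**2 = ((-4)**2*(1 + 6*(-4)) + 3*6**2)**2 = (16*(1 - 24) + 3*36)**2 = (16*(-23) + 108)**2 = (-368 + 108)**2 = (-260)**2 = 67600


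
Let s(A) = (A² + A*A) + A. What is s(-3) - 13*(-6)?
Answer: 93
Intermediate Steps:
s(A) = A + 2*A² (s(A) = (A² + A²) + A = 2*A² + A = A + 2*A²)
s(-3) - 13*(-6) = -3*(1 + 2*(-3)) - 13*(-6) = -3*(1 - 6) + 78 = -3*(-5) + 78 = 15 + 78 = 93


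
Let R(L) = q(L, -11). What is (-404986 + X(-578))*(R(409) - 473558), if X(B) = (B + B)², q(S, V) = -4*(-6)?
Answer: -441025890900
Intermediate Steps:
q(S, V) = 24
R(L) = 24
X(B) = 4*B² (X(B) = (2*B)² = 4*B²)
(-404986 + X(-578))*(R(409) - 473558) = (-404986 + 4*(-578)²)*(24 - 473558) = (-404986 + 4*334084)*(-473534) = (-404986 + 1336336)*(-473534) = 931350*(-473534) = -441025890900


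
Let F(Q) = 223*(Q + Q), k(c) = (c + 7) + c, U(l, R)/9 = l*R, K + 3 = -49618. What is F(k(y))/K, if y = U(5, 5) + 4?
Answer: -207390/49621 ≈ -4.1795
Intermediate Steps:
K = -49621 (K = -3 - 49618 = -49621)
U(l, R) = 9*R*l (U(l, R) = 9*(l*R) = 9*(R*l) = 9*R*l)
y = 229 (y = 9*5*5 + 4 = 225 + 4 = 229)
k(c) = 7 + 2*c (k(c) = (7 + c) + c = 7 + 2*c)
F(Q) = 446*Q (F(Q) = 223*(2*Q) = 446*Q)
F(k(y))/K = (446*(7 + 2*229))/(-49621) = (446*(7 + 458))*(-1/49621) = (446*465)*(-1/49621) = 207390*(-1/49621) = -207390/49621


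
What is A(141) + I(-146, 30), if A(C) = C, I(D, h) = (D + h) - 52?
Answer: -27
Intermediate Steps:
I(D, h) = -52 + D + h
A(141) + I(-146, 30) = 141 + (-52 - 146 + 30) = 141 - 168 = -27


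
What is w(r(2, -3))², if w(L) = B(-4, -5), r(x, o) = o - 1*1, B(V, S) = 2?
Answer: 4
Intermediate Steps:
r(x, o) = -1 + o (r(x, o) = o - 1 = -1 + o)
w(L) = 2
w(r(2, -3))² = 2² = 4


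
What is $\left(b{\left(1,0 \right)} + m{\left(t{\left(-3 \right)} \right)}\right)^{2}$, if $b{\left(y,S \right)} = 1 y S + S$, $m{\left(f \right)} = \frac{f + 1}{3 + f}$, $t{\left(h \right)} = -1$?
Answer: $0$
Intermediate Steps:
$m{\left(f \right)} = \frac{1 + f}{3 + f}$
$b{\left(y,S \right)} = S + S y$ ($b{\left(y,S \right)} = y S + S = S y + S = S + S y$)
$\left(b{\left(1,0 \right)} + m{\left(t{\left(-3 \right)} \right)}\right)^{2} = \left(0 \left(1 + 1\right) + \frac{1 - 1}{3 - 1}\right)^{2} = \left(0 \cdot 2 + \frac{1}{2} \cdot 0\right)^{2} = \left(0 + \frac{1}{2} \cdot 0\right)^{2} = \left(0 + 0\right)^{2} = 0^{2} = 0$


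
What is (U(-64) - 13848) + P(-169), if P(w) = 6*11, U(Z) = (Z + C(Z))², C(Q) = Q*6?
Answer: 186922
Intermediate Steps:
C(Q) = 6*Q
U(Z) = 49*Z² (U(Z) = (Z + 6*Z)² = (7*Z)² = 49*Z²)
P(w) = 66
(U(-64) - 13848) + P(-169) = (49*(-64)² - 13848) + 66 = (49*4096 - 13848) + 66 = (200704 - 13848) + 66 = 186856 + 66 = 186922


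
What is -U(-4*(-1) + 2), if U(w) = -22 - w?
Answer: 28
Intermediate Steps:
-U(-4*(-1) + 2) = -(-22 - (-4*(-1) + 2)) = -(-22 - (4 + 2)) = -(-22 - 1*6) = -(-22 - 6) = -1*(-28) = 28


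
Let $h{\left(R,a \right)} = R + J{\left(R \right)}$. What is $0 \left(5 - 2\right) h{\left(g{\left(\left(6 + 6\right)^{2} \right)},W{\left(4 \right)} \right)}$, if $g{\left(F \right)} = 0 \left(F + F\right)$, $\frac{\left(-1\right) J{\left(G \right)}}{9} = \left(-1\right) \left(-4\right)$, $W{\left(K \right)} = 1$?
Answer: $0$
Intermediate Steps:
$J{\left(G \right)} = -36$ ($J{\left(G \right)} = - 9 \left(\left(-1\right) \left(-4\right)\right) = \left(-9\right) 4 = -36$)
$g{\left(F \right)} = 0$ ($g{\left(F \right)} = 0 \cdot 2 F = 0$)
$h{\left(R,a \right)} = -36 + R$ ($h{\left(R,a \right)} = R - 36 = -36 + R$)
$0 \left(5 - 2\right) h{\left(g{\left(\left(6 + 6\right)^{2} \right)},W{\left(4 \right)} \right)} = 0 \left(5 - 2\right) \left(-36 + 0\right) = 0 \cdot 3 \left(-36\right) = 0 \left(-36\right) = 0$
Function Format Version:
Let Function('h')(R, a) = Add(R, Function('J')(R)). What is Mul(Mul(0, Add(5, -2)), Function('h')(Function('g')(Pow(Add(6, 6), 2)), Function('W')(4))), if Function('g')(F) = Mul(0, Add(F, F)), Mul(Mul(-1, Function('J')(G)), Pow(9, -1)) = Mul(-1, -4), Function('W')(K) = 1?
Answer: 0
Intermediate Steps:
Function('J')(G) = -36 (Function('J')(G) = Mul(-9, Mul(-1, -4)) = Mul(-9, 4) = -36)
Function('g')(F) = 0 (Function('g')(F) = Mul(0, Mul(2, F)) = 0)
Function('h')(R, a) = Add(-36, R) (Function('h')(R, a) = Add(R, -36) = Add(-36, R))
Mul(Mul(0, Add(5, -2)), Function('h')(Function('g')(Pow(Add(6, 6), 2)), Function('W')(4))) = Mul(Mul(0, Add(5, -2)), Add(-36, 0)) = Mul(Mul(0, 3), -36) = Mul(0, -36) = 0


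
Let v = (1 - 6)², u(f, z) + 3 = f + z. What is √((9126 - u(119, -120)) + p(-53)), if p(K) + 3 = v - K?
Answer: √9205 ≈ 95.943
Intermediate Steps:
u(f, z) = -3 + f + z (u(f, z) = -3 + (f + z) = -3 + f + z)
v = 25 (v = (-5)² = 25)
p(K) = 22 - K (p(K) = -3 + (25 - K) = 22 - K)
√((9126 - u(119, -120)) + p(-53)) = √((9126 - (-3 + 119 - 120)) + (22 - 1*(-53))) = √((9126 - 1*(-4)) + (22 + 53)) = √((9126 + 4) + 75) = √(9130 + 75) = √9205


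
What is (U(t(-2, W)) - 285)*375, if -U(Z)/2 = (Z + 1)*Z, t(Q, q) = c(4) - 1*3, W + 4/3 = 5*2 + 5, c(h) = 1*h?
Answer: -108375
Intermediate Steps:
c(h) = h
W = 41/3 (W = -4/3 + (5*2 + 5) = -4/3 + (10 + 5) = -4/3 + 15 = 41/3 ≈ 13.667)
t(Q, q) = 1 (t(Q, q) = 4 - 1*3 = 4 - 3 = 1)
U(Z) = -2*Z*(1 + Z) (U(Z) = -2*(Z + 1)*Z = -2*(1 + Z)*Z = -2*Z*(1 + Z))
(U(t(-2, W)) - 285)*375 = (-2*1*(1 + 1) - 285)*375 = (-2*1*2 - 285)*375 = (-4 - 285)*375 = -289*375 = -108375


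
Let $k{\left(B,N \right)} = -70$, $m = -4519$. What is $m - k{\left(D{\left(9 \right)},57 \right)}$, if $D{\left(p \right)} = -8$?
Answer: $-4449$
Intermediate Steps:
$m - k{\left(D{\left(9 \right)},57 \right)} = -4519 - -70 = -4519 + 70 = -4449$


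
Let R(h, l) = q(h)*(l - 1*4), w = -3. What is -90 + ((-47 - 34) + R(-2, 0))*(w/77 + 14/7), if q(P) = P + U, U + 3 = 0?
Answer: -16141/77 ≈ -209.62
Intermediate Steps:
U = -3 (U = -3 + 0 = -3)
q(P) = -3 + P (q(P) = P - 3 = -3 + P)
R(h, l) = (-4 + l)*(-3 + h) (R(h, l) = (-3 + h)*(l - 1*4) = (-3 + h)*(l - 4) = (-3 + h)*(-4 + l) = (-4 + l)*(-3 + h))
-90 + ((-47 - 34) + R(-2, 0))*(w/77 + 14/7) = -90 + ((-47 - 34) + (-4 + 0)*(-3 - 2))*(-3/77 + 14/7) = -90 + (-81 - 4*(-5))*(-3*1/77 + 14*(⅐)) = -90 + (-81 + 20)*(-3/77 + 2) = -90 - 61*151/77 = -90 - 9211/77 = -16141/77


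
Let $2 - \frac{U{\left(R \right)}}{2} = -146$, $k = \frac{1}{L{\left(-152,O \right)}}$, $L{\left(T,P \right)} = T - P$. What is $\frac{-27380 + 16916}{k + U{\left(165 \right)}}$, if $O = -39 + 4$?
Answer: $- \frac{1224288}{34631} \approx -35.352$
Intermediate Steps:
$O = -35$
$k = - \frac{1}{117}$ ($k = \frac{1}{-152 - -35} = \frac{1}{-152 + 35} = \frac{1}{-117} = - \frac{1}{117} \approx -0.008547$)
$U{\left(R \right)} = 296$ ($U{\left(R \right)} = 4 - -292 = 4 + 292 = 296$)
$\frac{-27380 + 16916}{k + U{\left(165 \right)}} = \frac{-27380 + 16916}{- \frac{1}{117} + 296} = - \frac{10464}{\frac{34631}{117}} = \left(-10464\right) \frac{117}{34631} = - \frac{1224288}{34631}$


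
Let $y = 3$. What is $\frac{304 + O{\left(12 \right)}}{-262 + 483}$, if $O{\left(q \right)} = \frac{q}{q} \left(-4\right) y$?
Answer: $\frac{292}{221} \approx 1.3213$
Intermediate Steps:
$O{\left(q \right)} = -12$ ($O{\left(q \right)} = \frac{q}{q} \left(-4\right) 3 = 1 \left(-4\right) 3 = \left(-4\right) 3 = -12$)
$\frac{304 + O{\left(12 \right)}}{-262 + 483} = \frac{304 - 12}{-262 + 483} = \frac{292}{221}$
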